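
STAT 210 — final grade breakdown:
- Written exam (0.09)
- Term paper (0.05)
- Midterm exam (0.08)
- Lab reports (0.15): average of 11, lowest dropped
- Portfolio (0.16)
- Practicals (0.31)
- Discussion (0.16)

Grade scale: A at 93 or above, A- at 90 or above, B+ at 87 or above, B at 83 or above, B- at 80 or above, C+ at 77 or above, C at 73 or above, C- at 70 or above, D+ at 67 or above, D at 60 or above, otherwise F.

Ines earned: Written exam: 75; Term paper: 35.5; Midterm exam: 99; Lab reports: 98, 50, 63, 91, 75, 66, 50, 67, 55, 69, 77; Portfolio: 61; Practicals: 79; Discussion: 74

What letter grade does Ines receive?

Lab reports: drop 50 → average of remaining 10 = 711/10 = 71.1
Weighted total:
  Written exam 75 × 0.09 = 6.75
  Term paper 35.5 × 0.05 = 1.775
  Midterm exam 99 × 0.08 = 7.92
  Lab reports 71.1 × 0.15 = 10.665
  Portfolio 61 × 0.16 = 9.76
  Practicals 79 × 0.31 = 24.49
  Discussion 74 × 0.16 = 11.84
Sum = 73.2
73.2 is ≥ 73 and < 77 → C

C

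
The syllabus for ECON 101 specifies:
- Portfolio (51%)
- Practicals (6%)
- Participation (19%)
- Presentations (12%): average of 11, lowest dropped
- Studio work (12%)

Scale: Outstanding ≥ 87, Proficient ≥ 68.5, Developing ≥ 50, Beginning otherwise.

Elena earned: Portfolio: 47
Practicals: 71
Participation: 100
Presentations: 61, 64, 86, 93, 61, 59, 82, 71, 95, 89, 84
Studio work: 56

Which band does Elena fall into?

Developing

Presentations: drop 59 → average of remaining 10 = 786/10 = 78.6
Weighted total:
  Portfolio 47 × 0.51 = 23.97
  Practicals 71 × 0.06 = 4.26
  Participation 100 × 0.19 = 19
  Presentations 78.6 × 0.12 = 9.432
  Studio work 56 × 0.12 = 6.72
Sum = 63.382
63.382 is ≥ 50 and < 68.5 → Developing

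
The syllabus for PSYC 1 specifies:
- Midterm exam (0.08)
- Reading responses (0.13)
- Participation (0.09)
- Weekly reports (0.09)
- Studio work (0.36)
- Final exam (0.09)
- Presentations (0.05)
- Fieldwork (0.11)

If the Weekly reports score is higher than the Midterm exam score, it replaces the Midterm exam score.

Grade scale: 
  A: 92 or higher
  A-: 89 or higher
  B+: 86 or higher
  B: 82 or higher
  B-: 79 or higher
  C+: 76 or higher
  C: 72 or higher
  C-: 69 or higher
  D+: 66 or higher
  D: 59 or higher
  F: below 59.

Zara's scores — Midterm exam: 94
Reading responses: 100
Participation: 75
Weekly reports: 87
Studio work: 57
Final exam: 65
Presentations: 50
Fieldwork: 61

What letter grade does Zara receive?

C-

Weekly reports (87) ≤ Midterm exam (94), so Midterm exam stays at 94.
Weighted total:
  Midterm exam 94 × 0.08 = 7.52
  Reading responses 100 × 0.13 = 13
  Participation 75 × 0.09 = 6.75
  Weekly reports 87 × 0.09 = 7.83
  Studio work 57 × 0.36 = 20.52
  Final exam 65 × 0.09 = 5.85
  Presentations 50 × 0.05 = 2.5
  Fieldwork 61 × 0.11 = 6.71
Sum = 70.68
70.68 is ≥ 69 and < 72 → C-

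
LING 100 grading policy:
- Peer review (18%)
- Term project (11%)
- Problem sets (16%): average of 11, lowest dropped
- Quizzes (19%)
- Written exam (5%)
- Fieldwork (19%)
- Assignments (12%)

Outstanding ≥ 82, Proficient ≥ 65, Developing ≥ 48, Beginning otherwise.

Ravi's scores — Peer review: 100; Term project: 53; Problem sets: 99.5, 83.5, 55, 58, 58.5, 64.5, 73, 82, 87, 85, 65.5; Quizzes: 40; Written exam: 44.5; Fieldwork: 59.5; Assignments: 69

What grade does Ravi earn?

Proficient

Problem sets: drop 55 → average of remaining 10 = 756.5/10 = 75.65
Weighted total:
  Peer review 100 × 0.18 = 18
  Term project 53 × 0.11 = 5.83
  Problem sets 75.65 × 0.16 = 12.104
  Quizzes 40 × 0.19 = 7.6
  Written exam 44.5 × 0.05 = 2.225
  Fieldwork 59.5 × 0.19 = 11.305
  Assignments 69 × 0.12 = 8.28
Sum = 65.344
65.344 is ≥ 65 and < 82 → Proficient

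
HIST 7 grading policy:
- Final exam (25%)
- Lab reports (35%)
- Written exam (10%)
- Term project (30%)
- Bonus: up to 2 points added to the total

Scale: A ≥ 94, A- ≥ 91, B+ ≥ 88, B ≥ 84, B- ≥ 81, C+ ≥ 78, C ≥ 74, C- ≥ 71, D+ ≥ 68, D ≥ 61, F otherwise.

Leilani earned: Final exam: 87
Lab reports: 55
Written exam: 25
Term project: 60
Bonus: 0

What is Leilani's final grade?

D

Weighted total:
  Final exam 87 × 0.25 = 21.75
  Lab reports 55 × 0.35 = 19.25
  Written exam 25 × 0.1 = 2.5
  Term project 60 × 0.3 = 18
Sum = 61.5
Bonus: 61.5 + 0 = 61.5
61.5 is ≥ 61 and < 68 → D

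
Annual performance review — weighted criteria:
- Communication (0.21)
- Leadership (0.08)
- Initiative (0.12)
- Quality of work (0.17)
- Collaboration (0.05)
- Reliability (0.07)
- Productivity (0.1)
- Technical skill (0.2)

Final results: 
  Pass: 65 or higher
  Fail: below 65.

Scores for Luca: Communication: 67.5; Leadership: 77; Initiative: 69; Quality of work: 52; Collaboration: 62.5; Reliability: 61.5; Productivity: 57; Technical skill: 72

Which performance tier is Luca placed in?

Weighted total:
  Communication 67.5 × 0.21 = 14.175
  Leadership 77 × 0.08 = 6.16
  Initiative 69 × 0.12 = 8.28
  Quality of work 52 × 0.17 = 8.84
  Collaboration 62.5 × 0.05 = 3.125
  Reliability 61.5 × 0.07 = 4.305
  Productivity 57 × 0.1 = 5.7
  Technical skill 72 × 0.2 = 14.4
Sum = 64.985
64.985 < 65 → Fail

Fail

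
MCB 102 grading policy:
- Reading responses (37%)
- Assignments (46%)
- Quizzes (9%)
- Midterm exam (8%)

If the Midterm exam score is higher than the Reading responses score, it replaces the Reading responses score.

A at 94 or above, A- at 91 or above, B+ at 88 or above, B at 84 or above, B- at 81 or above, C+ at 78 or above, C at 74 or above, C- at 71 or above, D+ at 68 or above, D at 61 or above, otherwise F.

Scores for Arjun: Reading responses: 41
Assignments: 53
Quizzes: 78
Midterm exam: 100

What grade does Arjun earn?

Midterm exam (100) > Reading responses (41), so Reading responses counts as 100.
Weighted total:
  Reading responses 100 × 0.37 = 37
  Assignments 53 × 0.46 = 24.38
  Quizzes 78 × 0.09 = 7.02
  Midterm exam 100 × 0.08 = 8
Sum = 76.4
76.4 is ≥ 74 and < 78 → C

C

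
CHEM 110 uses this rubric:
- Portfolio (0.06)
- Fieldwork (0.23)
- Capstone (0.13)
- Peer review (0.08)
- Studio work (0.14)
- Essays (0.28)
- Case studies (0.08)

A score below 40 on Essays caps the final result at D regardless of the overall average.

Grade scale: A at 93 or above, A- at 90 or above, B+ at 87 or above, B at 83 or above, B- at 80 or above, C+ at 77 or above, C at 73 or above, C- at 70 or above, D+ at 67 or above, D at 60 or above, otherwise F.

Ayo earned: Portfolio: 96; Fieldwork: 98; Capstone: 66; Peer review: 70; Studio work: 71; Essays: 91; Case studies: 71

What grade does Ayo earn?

B

Essays score 91 ≥ 40: minimum met.
Weighted total:
  Portfolio 96 × 0.06 = 5.76
  Fieldwork 98 × 0.23 = 22.54
  Capstone 66 × 0.13 = 8.58
  Peer review 70 × 0.08 = 5.6
  Studio work 71 × 0.14 = 9.94
  Essays 91 × 0.28 = 25.48
  Case studies 71 × 0.08 = 5.68
Sum = 83.58
83.58 is ≥ 83 and < 87 → B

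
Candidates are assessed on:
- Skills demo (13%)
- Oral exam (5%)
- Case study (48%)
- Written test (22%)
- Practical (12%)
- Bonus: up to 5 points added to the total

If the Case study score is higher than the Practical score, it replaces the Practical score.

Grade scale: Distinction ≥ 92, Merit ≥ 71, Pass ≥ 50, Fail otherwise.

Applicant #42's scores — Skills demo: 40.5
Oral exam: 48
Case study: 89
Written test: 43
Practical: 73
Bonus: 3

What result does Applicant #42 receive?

Case study (89) > Practical (73), so Practical counts as 89.
Weighted total:
  Skills demo 40.5 × 0.13 = 5.265
  Oral exam 48 × 0.05 = 2.4
  Case study 89 × 0.48 = 42.72
  Written test 43 × 0.22 = 9.46
  Practical 89 × 0.12 = 10.68
Sum = 70.525
Bonus: 70.525 + 3 = 73.525
73.525 is ≥ 71 and < 92 → Merit

Merit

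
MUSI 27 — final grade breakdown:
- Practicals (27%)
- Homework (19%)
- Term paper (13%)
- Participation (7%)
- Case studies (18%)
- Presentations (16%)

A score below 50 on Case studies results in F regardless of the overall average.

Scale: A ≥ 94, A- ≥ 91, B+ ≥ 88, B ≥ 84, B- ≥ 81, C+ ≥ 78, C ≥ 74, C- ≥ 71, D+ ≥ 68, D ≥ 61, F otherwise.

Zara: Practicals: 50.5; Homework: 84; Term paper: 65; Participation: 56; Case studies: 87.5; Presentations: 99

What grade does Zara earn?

Case studies score 87.5 ≥ 50: minimum met.
Weighted total:
  Practicals 50.5 × 0.27 = 13.635
  Homework 84 × 0.19 = 15.96
  Term paper 65 × 0.13 = 8.45
  Participation 56 × 0.07 = 3.92
  Case studies 87.5 × 0.18 = 15.75
  Presentations 99 × 0.16 = 15.84
Sum = 73.555
73.555 is ≥ 71 and < 74 → C-

C-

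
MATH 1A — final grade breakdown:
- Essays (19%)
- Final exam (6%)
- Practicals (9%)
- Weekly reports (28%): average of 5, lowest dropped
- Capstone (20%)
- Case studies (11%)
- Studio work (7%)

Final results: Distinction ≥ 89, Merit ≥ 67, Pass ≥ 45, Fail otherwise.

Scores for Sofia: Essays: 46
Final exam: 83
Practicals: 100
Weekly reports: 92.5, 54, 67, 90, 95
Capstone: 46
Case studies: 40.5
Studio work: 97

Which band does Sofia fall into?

Merit

Weekly reports: drop 54 → average of remaining 4 = 344.5/4 = 86.125
Weighted total:
  Essays 46 × 0.19 = 8.74
  Final exam 83 × 0.06 = 4.98
  Practicals 100 × 0.09 = 9
  Weekly reports 86.125 × 0.28 = 24.115
  Capstone 46 × 0.2 = 9.2
  Case studies 40.5 × 0.11 = 4.455
  Studio work 97 × 0.07 = 6.79
Sum = 67.28
67.28 is ≥ 67 and < 89 → Merit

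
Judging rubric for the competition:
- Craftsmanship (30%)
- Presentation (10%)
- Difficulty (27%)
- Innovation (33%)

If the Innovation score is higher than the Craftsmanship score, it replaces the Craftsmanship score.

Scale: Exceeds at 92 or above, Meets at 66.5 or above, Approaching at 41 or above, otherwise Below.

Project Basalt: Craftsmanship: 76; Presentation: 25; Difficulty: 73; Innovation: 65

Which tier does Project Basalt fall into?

Innovation (65) ≤ Craftsmanship (76), so Craftsmanship stays at 76.
Weighted total:
  Craftsmanship 76 × 0.3 = 22.8
  Presentation 25 × 0.1 = 2.5
  Difficulty 73 × 0.27 = 19.71
  Innovation 65 × 0.33 = 21.45
Sum = 66.46
66.46 is ≥ 41 and < 66.5 → Approaching

Approaching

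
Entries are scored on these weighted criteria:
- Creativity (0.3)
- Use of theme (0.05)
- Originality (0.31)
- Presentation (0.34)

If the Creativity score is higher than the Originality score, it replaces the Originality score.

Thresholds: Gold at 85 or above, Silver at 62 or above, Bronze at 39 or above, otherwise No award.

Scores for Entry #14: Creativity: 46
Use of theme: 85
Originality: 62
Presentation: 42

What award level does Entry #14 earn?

Creativity (46) ≤ Originality (62), so Originality stays at 62.
Weighted total:
  Creativity 46 × 0.3 = 13.8
  Use of theme 85 × 0.05 = 4.25
  Originality 62 × 0.31 = 19.22
  Presentation 42 × 0.34 = 14.28
Sum = 51.55
51.55 is ≥ 39 and < 62 → Bronze

Bronze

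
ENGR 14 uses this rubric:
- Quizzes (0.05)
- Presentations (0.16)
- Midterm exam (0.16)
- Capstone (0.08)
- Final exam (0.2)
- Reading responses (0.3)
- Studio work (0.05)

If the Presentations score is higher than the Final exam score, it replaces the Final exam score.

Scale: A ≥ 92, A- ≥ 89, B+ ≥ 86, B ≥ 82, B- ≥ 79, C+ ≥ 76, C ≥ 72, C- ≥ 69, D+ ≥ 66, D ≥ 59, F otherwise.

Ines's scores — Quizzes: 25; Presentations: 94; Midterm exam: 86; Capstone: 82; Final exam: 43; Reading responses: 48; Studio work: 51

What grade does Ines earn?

C

Presentations (94) > Final exam (43), so Final exam counts as 94.
Weighted total:
  Quizzes 25 × 0.05 = 1.25
  Presentations 94 × 0.16 = 15.04
  Midterm exam 86 × 0.16 = 13.76
  Capstone 82 × 0.08 = 6.56
  Final exam 94 × 0.2 = 18.8
  Reading responses 48 × 0.3 = 14.4
  Studio work 51 × 0.05 = 2.55
Sum = 72.36
72.36 is ≥ 72 and < 76 → C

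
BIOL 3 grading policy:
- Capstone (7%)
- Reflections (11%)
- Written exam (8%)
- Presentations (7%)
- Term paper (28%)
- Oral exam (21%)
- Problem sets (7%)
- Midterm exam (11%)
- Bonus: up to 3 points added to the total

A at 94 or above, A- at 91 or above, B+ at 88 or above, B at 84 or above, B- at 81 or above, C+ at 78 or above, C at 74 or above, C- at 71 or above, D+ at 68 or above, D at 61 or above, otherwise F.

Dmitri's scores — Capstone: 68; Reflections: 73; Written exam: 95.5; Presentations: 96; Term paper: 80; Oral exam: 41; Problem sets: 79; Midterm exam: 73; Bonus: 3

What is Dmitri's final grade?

Weighted total:
  Capstone 68 × 0.07 = 4.76
  Reflections 73 × 0.11 = 8.03
  Written exam 95.5 × 0.08 = 7.64
  Presentations 96 × 0.07 = 6.72
  Term paper 80 × 0.28 = 22.4
  Oral exam 41 × 0.21 = 8.61
  Problem sets 79 × 0.07 = 5.53
  Midterm exam 73 × 0.11 = 8.03
Sum = 71.72
Bonus: 71.72 + 3 = 74.72
74.72 is ≥ 74 and < 78 → C

C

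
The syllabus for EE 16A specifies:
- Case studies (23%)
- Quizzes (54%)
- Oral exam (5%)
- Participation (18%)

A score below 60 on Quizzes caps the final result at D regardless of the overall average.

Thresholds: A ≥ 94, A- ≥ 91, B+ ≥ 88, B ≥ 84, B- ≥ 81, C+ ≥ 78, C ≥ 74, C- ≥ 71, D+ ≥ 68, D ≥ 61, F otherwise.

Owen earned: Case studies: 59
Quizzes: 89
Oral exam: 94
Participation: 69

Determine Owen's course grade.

Quizzes score 89 ≥ 60: minimum met.
Weighted total:
  Case studies 59 × 0.23 = 13.57
  Quizzes 89 × 0.54 = 48.06
  Oral exam 94 × 0.05 = 4.7
  Participation 69 × 0.18 = 12.42
Sum = 78.75
78.75 is ≥ 78 and < 81 → C+

C+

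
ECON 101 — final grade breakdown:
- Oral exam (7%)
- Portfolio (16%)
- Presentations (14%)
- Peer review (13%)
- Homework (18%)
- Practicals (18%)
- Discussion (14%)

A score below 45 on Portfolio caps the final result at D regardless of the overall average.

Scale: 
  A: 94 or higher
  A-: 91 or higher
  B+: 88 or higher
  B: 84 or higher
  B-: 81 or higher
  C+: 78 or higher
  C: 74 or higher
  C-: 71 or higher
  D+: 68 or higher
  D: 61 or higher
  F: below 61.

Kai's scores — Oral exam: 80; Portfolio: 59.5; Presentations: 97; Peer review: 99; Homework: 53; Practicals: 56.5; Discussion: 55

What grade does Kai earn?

D+

Portfolio score 59.5 ≥ 45: minimum met.
Weighted total:
  Oral exam 80 × 0.07 = 5.6
  Portfolio 59.5 × 0.16 = 9.52
  Presentations 97 × 0.14 = 13.58
  Peer review 99 × 0.13 = 12.87
  Homework 53 × 0.18 = 9.54
  Practicals 56.5 × 0.18 = 10.17
  Discussion 55 × 0.14 = 7.7
Sum = 68.98
68.98 is ≥ 68 and < 71 → D+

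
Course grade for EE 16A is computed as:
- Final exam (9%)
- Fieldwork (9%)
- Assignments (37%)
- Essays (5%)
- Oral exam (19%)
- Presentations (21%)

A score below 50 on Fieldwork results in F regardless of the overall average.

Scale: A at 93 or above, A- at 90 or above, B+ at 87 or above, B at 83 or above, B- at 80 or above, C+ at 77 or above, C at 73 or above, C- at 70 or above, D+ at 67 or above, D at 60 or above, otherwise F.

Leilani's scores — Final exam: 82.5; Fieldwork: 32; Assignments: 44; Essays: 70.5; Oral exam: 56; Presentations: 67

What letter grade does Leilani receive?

F

Fieldwork score 32 < 50: minimum not met.
Weighted total:
  Final exam 82.5 × 0.09 = 7.425
  Fieldwork 32 × 0.09 = 2.88
  Assignments 44 × 0.37 = 16.28
  Essays 70.5 × 0.05 = 3.525
  Oral exam 56 × 0.19 = 10.64
  Presentations 67 × 0.21 = 14.07
Sum = 54.82
Because the Fieldwork minimum was not met, the result is F.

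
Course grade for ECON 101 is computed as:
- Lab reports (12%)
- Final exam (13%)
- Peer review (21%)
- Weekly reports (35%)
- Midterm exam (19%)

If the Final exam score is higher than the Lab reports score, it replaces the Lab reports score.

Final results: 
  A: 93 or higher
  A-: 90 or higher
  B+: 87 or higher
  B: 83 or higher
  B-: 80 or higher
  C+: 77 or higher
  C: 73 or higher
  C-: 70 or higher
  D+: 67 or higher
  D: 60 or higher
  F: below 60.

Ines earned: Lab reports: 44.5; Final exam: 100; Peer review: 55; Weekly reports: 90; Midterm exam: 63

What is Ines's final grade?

Final exam (100) > Lab reports (44.5), so Lab reports counts as 100.
Weighted total:
  Lab reports 100 × 0.12 = 12
  Final exam 100 × 0.13 = 13
  Peer review 55 × 0.21 = 11.55
  Weekly reports 90 × 0.35 = 31.5
  Midterm exam 63 × 0.19 = 11.97
Sum = 80.02
80.02 is ≥ 80 and < 83 → B-

B-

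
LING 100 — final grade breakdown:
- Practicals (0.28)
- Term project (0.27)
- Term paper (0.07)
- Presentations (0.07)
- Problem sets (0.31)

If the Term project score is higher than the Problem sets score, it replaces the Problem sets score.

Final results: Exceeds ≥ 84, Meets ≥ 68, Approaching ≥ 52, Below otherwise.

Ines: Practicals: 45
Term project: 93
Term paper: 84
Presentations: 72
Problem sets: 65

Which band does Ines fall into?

Meets

Term project (93) > Problem sets (65), so Problem sets counts as 93.
Weighted total:
  Practicals 45 × 0.28 = 12.6
  Term project 93 × 0.27 = 25.11
  Term paper 84 × 0.07 = 5.88
  Presentations 72 × 0.07 = 5.04
  Problem sets 93 × 0.31 = 28.83
Sum = 77.46
77.46 is ≥ 68 and < 84 → Meets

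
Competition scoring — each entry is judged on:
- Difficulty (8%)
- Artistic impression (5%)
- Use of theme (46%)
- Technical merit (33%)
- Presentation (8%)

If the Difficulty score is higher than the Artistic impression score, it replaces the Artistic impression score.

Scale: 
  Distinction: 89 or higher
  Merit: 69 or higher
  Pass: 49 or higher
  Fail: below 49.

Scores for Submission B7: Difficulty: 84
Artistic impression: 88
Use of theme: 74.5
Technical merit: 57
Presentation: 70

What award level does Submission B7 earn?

Merit

Difficulty (84) ≤ Artistic impression (88), so Artistic impression stays at 88.
Weighted total:
  Difficulty 84 × 0.08 = 6.72
  Artistic impression 88 × 0.05 = 4.4
  Use of theme 74.5 × 0.46 = 34.27
  Technical merit 57 × 0.33 = 18.81
  Presentation 70 × 0.08 = 5.6
Sum = 69.8
69.8 is ≥ 69 and < 89 → Merit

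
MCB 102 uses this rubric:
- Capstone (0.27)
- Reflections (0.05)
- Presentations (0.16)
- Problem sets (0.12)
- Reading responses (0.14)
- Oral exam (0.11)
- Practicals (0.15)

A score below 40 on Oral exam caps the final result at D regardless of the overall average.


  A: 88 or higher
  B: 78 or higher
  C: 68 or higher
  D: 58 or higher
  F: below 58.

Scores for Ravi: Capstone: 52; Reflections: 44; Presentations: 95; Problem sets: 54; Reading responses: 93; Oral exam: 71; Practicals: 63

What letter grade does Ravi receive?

Oral exam score 71 ≥ 40: minimum met.
Weighted total:
  Capstone 52 × 0.27 = 14.04
  Reflections 44 × 0.05 = 2.2
  Presentations 95 × 0.16 = 15.2
  Problem sets 54 × 0.12 = 6.48
  Reading responses 93 × 0.14 = 13.02
  Oral exam 71 × 0.11 = 7.81
  Practicals 63 × 0.15 = 9.45
Sum = 68.2
68.2 is ≥ 68 and < 78 → C

C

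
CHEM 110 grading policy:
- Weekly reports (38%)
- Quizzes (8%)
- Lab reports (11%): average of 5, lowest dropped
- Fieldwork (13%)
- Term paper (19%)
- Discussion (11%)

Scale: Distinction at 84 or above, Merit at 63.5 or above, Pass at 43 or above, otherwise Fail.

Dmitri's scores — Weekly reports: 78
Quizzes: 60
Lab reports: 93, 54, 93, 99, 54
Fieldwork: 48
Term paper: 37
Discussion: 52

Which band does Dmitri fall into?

Pass

Lab reports: drop 54 → average of remaining 4 = 339/4 = 84.75
Weighted total:
  Weekly reports 78 × 0.38 = 29.64
  Quizzes 60 × 0.08 = 4.8
  Lab reports 84.75 × 0.11 = 9.3225
  Fieldwork 48 × 0.13 = 6.24
  Term paper 37 × 0.19 = 7.03
  Discussion 52 × 0.11 = 5.72
Sum = 62.7525
62.7525 is ≥ 43 and < 63.5 → Pass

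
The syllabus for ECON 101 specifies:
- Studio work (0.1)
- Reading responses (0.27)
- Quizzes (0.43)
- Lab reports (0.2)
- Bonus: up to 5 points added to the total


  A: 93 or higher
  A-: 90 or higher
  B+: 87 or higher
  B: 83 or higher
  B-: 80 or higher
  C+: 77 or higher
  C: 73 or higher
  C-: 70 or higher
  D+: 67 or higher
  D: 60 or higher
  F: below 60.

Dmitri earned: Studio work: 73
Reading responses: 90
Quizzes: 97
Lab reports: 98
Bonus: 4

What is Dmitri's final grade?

Weighted total:
  Studio work 73 × 0.1 = 7.3
  Reading responses 90 × 0.27 = 24.3
  Quizzes 97 × 0.43 = 41.71
  Lab reports 98 × 0.2 = 19.6
Sum = 92.91
Bonus: 92.91 + 4 = 96.91
96.91 ≥ 93 → A

A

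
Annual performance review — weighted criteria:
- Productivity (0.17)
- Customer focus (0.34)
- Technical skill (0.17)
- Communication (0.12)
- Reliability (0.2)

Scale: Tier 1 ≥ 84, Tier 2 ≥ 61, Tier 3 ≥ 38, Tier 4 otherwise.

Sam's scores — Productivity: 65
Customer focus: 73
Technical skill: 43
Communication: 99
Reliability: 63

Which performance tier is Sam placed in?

Tier 2

Weighted total:
  Productivity 65 × 0.17 = 11.05
  Customer focus 73 × 0.34 = 24.82
  Technical skill 43 × 0.17 = 7.31
  Communication 99 × 0.12 = 11.88
  Reliability 63 × 0.2 = 12.6
Sum = 67.66
67.66 is ≥ 61 and < 84 → Tier 2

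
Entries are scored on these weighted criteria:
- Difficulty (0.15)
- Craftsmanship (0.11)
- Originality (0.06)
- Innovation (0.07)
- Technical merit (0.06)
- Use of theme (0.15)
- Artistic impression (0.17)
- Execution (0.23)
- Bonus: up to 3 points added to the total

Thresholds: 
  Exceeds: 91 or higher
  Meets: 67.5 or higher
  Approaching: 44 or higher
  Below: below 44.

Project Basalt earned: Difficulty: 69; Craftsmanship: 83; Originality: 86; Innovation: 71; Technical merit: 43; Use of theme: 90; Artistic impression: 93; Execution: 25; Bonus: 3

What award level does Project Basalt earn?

Weighted total:
  Difficulty 69 × 0.15 = 10.35
  Craftsmanship 83 × 0.11 = 9.13
  Originality 86 × 0.06 = 5.16
  Innovation 71 × 0.07 = 4.97
  Technical merit 43 × 0.06 = 2.58
  Use of theme 90 × 0.15 = 13.5
  Artistic impression 93 × 0.17 = 15.81
  Execution 25 × 0.23 = 5.75
Sum = 67.25
Bonus: 67.25 + 3 = 70.25
70.25 is ≥ 67.5 and < 91 → Meets

Meets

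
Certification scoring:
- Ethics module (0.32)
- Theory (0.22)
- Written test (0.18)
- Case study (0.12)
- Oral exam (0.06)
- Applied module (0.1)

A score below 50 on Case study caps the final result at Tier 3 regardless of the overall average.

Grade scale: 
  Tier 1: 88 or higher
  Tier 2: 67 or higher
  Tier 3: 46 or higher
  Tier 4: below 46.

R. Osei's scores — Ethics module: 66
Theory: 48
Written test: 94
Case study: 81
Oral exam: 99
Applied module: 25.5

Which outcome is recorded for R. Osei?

Case study score 81 ≥ 50: minimum met.
Weighted total:
  Ethics module 66 × 0.32 = 21.12
  Theory 48 × 0.22 = 10.56
  Written test 94 × 0.18 = 16.92
  Case study 81 × 0.12 = 9.72
  Oral exam 99 × 0.06 = 5.94
  Applied module 25.5 × 0.1 = 2.55
Sum = 66.81
66.81 is ≥ 46 and < 67 → Tier 3

Tier 3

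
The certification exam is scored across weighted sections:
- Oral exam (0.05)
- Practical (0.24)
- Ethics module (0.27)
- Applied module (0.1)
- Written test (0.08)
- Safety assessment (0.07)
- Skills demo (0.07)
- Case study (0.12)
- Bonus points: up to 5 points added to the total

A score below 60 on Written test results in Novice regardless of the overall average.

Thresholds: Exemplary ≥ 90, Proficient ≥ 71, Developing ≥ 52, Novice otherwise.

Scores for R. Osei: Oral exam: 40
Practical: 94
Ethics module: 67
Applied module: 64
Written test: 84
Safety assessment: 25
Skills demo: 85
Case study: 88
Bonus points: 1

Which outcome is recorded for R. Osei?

Proficient

Written test score 84 ≥ 60: minimum met.
Weighted total:
  Oral exam 40 × 0.05 = 2
  Practical 94 × 0.24 = 22.56
  Ethics module 67 × 0.27 = 18.09
  Applied module 64 × 0.1 = 6.4
  Written test 84 × 0.08 = 6.72
  Safety assessment 25 × 0.07 = 1.75
  Skills demo 85 × 0.07 = 5.95
  Case study 88 × 0.12 = 10.56
Sum = 74.03
Bonus points: 74.03 + 1 = 75.03
75.03 is ≥ 71 and < 90 → Proficient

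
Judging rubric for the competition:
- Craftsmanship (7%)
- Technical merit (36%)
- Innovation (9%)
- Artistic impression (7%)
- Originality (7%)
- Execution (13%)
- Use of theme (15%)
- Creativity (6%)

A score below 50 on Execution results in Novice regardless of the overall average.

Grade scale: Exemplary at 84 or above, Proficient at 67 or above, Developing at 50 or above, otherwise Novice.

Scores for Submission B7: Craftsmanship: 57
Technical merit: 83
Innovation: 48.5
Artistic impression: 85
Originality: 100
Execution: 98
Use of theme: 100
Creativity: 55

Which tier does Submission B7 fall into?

Execution score 98 ≥ 50: minimum met.
Weighted total:
  Craftsmanship 57 × 0.07 = 3.99
  Technical merit 83 × 0.36 = 29.88
  Innovation 48.5 × 0.09 = 4.365
  Artistic impression 85 × 0.07 = 5.95
  Originality 100 × 0.07 = 7
  Execution 98 × 0.13 = 12.74
  Use of theme 100 × 0.15 = 15
  Creativity 55 × 0.06 = 3.3
Sum = 82.225
82.225 is ≥ 67 and < 84 → Proficient

Proficient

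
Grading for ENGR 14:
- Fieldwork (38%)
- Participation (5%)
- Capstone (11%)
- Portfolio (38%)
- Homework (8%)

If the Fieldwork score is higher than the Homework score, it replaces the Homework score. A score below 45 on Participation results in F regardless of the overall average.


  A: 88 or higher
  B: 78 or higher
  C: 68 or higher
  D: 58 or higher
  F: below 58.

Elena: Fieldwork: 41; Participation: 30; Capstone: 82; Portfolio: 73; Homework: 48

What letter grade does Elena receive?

F

Fieldwork (41) ≤ Homework (48), so Homework stays at 48.
Participation score 30 < 45: minimum not met.
Weighted total:
  Fieldwork 41 × 0.38 = 15.58
  Participation 30 × 0.05 = 1.5
  Capstone 82 × 0.11 = 9.02
  Portfolio 73 × 0.38 = 27.74
  Homework 48 × 0.08 = 3.84
Sum = 57.68
Because the Participation minimum was not met, the result is F.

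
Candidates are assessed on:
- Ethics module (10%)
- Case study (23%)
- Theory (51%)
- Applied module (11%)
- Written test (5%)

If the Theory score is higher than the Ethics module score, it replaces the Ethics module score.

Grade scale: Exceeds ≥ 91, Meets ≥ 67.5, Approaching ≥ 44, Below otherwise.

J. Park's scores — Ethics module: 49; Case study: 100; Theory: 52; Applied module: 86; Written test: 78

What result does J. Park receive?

Theory (52) > Ethics module (49), so Ethics module counts as 52.
Weighted total:
  Ethics module 52 × 0.1 = 5.2
  Case study 100 × 0.23 = 23
  Theory 52 × 0.51 = 26.52
  Applied module 86 × 0.11 = 9.46
  Written test 78 × 0.05 = 3.9
Sum = 68.08
68.08 is ≥ 67.5 and < 91 → Meets

Meets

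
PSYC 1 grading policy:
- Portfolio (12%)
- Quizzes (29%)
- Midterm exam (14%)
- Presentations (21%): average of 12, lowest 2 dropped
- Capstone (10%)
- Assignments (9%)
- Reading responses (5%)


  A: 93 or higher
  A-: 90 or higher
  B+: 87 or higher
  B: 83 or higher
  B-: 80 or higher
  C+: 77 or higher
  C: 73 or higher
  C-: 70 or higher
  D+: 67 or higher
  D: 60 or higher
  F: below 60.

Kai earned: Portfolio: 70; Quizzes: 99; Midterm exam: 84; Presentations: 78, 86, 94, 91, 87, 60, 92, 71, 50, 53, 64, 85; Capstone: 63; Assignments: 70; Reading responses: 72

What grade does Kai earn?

B-

Presentations: drop 50, 53 → average of remaining 10 = 808/10 = 80.8
Weighted total:
  Portfolio 70 × 0.12 = 8.4
  Quizzes 99 × 0.29 = 28.71
  Midterm exam 84 × 0.14 = 11.76
  Presentations 80.8 × 0.21 = 16.968
  Capstone 63 × 0.1 = 6.3
  Assignments 70 × 0.09 = 6.3
  Reading responses 72 × 0.05 = 3.6
Sum = 82.038
82.038 is ≥ 80 and < 83 → B-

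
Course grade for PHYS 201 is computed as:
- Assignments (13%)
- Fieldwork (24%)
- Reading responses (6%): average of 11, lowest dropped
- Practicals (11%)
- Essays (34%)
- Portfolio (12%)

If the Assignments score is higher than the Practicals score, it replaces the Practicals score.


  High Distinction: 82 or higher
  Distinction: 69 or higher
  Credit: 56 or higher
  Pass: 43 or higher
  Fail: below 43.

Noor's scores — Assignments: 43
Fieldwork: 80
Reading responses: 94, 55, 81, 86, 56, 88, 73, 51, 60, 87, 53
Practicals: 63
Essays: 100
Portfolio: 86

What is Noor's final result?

Distinction

Reading responses: drop 51 → average of remaining 10 = 733/10 = 73.3
Assignments (43) ≤ Practicals (63), so Practicals stays at 63.
Weighted total:
  Assignments 43 × 0.13 = 5.59
  Fieldwork 80 × 0.24 = 19.2
  Reading responses 73.3 × 0.06 = 4.398
  Practicals 63 × 0.11 = 6.93
  Essays 100 × 0.34 = 34
  Portfolio 86 × 0.12 = 10.32
Sum = 80.438
80.438 is ≥ 69 and < 82 → Distinction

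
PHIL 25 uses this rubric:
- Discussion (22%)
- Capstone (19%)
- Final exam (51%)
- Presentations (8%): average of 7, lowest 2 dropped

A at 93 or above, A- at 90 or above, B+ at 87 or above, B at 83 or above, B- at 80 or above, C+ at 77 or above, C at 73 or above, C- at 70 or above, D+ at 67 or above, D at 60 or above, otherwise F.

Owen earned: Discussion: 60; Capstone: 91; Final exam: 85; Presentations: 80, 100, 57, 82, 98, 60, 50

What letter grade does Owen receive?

Presentations: drop 50, 57 → average of remaining 5 = 420/5 = 84
Weighted total:
  Discussion 60 × 0.22 = 13.2
  Capstone 91 × 0.19 = 17.29
  Final exam 85 × 0.51 = 43.35
  Presentations 84 × 0.08 = 6.72
Sum = 80.56
80.56 is ≥ 80 and < 83 → B-

B-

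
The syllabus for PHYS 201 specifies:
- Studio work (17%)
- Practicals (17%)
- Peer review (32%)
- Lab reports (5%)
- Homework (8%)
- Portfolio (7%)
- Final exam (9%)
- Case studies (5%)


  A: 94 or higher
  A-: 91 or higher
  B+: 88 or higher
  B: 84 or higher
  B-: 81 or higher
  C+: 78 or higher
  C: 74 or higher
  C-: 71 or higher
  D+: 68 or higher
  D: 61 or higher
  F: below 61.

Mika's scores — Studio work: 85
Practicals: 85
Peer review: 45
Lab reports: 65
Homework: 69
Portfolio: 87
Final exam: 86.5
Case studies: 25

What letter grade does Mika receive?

Weighted total:
  Studio work 85 × 0.17 = 14.45
  Practicals 85 × 0.17 = 14.45
  Peer review 45 × 0.32 = 14.4
  Lab reports 65 × 0.05 = 3.25
  Homework 69 × 0.08 = 5.52
  Portfolio 87 × 0.07 = 6.09
  Final exam 86.5 × 0.09 = 7.785
  Case studies 25 × 0.05 = 1.25
Sum = 67.195
67.195 is ≥ 61 and < 68 → D

D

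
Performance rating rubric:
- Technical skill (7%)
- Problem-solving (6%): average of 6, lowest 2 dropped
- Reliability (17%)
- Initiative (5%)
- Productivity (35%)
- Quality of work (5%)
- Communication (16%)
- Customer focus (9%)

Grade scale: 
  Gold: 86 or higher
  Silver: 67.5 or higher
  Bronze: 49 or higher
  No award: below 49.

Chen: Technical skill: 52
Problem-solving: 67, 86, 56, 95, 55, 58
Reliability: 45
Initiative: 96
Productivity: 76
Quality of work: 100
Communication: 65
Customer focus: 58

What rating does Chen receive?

Problem-solving: drop 55, 56 → average of remaining 4 = 306/4 = 76.5
Weighted total:
  Technical skill 52 × 0.07 = 3.64
  Problem-solving 76.5 × 0.06 = 4.59
  Reliability 45 × 0.17 = 7.65
  Initiative 96 × 0.05 = 4.8
  Productivity 76 × 0.35 = 26.6
  Quality of work 100 × 0.05 = 5
  Communication 65 × 0.16 = 10.4
  Customer focus 58 × 0.09 = 5.22
Sum = 67.9
67.9 is ≥ 67.5 and < 86 → Silver

Silver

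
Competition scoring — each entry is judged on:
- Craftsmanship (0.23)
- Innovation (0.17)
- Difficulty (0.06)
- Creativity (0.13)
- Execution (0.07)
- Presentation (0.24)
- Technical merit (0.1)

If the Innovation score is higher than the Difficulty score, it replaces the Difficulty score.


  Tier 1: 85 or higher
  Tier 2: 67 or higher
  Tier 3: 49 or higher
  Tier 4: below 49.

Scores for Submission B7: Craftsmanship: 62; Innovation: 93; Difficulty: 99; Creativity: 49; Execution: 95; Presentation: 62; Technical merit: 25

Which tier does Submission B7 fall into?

Innovation (93) ≤ Difficulty (99), so Difficulty stays at 99.
Weighted total:
  Craftsmanship 62 × 0.23 = 14.26
  Innovation 93 × 0.17 = 15.81
  Difficulty 99 × 0.06 = 5.94
  Creativity 49 × 0.13 = 6.37
  Execution 95 × 0.07 = 6.65
  Presentation 62 × 0.24 = 14.88
  Technical merit 25 × 0.1 = 2.5
Sum = 66.41
66.41 is ≥ 49 and < 67 → Tier 3

Tier 3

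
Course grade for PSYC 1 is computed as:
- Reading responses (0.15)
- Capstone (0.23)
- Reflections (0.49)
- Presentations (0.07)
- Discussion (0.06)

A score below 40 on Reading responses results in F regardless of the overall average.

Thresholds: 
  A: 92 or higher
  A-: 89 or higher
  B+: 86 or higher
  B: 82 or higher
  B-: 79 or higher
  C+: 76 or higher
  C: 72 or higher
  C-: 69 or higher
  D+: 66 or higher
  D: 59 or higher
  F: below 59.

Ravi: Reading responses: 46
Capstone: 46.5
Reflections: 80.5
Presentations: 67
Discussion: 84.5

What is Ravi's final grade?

Reading responses score 46 ≥ 40: minimum met.
Weighted total:
  Reading responses 46 × 0.15 = 6.9
  Capstone 46.5 × 0.23 = 10.695
  Reflections 80.5 × 0.49 = 39.445
  Presentations 67 × 0.07 = 4.69
  Discussion 84.5 × 0.06 = 5.07
Sum = 66.8
66.8 is ≥ 66 and < 69 → D+

D+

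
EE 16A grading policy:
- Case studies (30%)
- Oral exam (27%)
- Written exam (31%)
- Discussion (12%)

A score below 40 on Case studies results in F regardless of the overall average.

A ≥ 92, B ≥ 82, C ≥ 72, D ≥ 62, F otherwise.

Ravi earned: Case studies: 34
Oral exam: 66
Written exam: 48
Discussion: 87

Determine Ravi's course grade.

Case studies score 34 < 40: minimum not met.
Weighted total:
  Case studies 34 × 0.3 = 10.2
  Oral exam 66 × 0.27 = 17.82
  Written exam 48 × 0.31 = 14.88
  Discussion 87 × 0.12 = 10.44
Sum = 53.34
Because the Case studies minimum was not met, the result is F.

F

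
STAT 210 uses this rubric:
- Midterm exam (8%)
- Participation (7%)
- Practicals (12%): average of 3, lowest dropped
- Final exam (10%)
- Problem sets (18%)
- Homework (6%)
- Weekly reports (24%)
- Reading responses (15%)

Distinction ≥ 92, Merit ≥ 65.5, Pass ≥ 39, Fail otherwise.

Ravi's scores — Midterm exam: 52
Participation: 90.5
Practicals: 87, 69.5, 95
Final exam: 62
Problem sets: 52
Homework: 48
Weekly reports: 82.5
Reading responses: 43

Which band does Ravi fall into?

Merit

Practicals: drop 69.5 → average of remaining 2 = 182/2 = 91
Weighted total:
  Midterm exam 52 × 0.08 = 4.16
  Participation 90.5 × 0.07 = 6.335
  Practicals 91 × 0.12 = 10.92
  Final exam 62 × 0.1 = 6.2
  Problem sets 52 × 0.18 = 9.36
  Homework 48 × 0.06 = 2.88
  Weekly reports 82.5 × 0.24 = 19.8
  Reading responses 43 × 0.15 = 6.45
Sum = 66.105
66.105 is ≥ 65.5 and < 92 → Merit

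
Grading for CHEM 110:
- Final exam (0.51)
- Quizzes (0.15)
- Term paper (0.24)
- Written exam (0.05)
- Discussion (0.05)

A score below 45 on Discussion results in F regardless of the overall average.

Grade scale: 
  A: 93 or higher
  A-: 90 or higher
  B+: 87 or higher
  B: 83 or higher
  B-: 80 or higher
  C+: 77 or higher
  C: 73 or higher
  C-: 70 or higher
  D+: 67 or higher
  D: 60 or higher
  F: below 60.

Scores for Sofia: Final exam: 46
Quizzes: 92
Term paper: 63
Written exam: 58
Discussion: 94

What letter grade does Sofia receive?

F

Discussion score 94 ≥ 45: minimum met.
Weighted total:
  Final exam 46 × 0.51 = 23.46
  Quizzes 92 × 0.15 = 13.8
  Term paper 63 × 0.24 = 15.12
  Written exam 58 × 0.05 = 2.9
  Discussion 94 × 0.05 = 4.7
Sum = 59.98
59.98 < 60 → F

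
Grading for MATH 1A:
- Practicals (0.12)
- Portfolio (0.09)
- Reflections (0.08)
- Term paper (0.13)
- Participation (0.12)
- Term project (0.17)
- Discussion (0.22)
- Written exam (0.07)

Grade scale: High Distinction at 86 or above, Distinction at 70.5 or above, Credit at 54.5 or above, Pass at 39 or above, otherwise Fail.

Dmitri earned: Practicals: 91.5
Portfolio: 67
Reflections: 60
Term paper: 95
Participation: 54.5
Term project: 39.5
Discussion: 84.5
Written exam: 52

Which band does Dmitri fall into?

Credit

Weighted total:
  Practicals 91.5 × 0.12 = 10.98
  Portfolio 67 × 0.09 = 6.03
  Reflections 60 × 0.08 = 4.8
  Term paper 95 × 0.13 = 12.35
  Participation 54.5 × 0.12 = 6.54
  Term project 39.5 × 0.17 = 6.715
  Discussion 84.5 × 0.22 = 18.59
  Written exam 52 × 0.07 = 3.64
Sum = 69.645
69.645 is ≥ 54.5 and < 70.5 → Credit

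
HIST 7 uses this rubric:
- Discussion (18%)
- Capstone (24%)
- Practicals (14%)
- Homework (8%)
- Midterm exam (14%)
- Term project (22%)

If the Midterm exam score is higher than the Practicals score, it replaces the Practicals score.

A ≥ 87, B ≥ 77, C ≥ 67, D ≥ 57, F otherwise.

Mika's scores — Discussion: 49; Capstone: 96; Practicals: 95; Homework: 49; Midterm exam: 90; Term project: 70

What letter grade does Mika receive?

Midterm exam (90) ≤ Practicals (95), so Practicals stays at 95.
Weighted total:
  Discussion 49 × 0.18 = 8.82
  Capstone 96 × 0.24 = 23.04
  Practicals 95 × 0.14 = 13.3
  Homework 49 × 0.08 = 3.92
  Midterm exam 90 × 0.14 = 12.6
  Term project 70 × 0.22 = 15.4
Sum = 77.08
77.08 is ≥ 77 and < 87 → B

B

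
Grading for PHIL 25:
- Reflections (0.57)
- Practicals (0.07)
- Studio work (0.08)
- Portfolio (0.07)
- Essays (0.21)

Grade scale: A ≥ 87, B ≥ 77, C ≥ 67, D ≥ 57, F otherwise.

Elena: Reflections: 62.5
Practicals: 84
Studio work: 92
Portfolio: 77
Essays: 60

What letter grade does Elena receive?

Weighted total:
  Reflections 62.5 × 0.57 = 35.625
  Practicals 84 × 0.07 = 5.88
  Studio work 92 × 0.08 = 7.36
  Portfolio 77 × 0.07 = 5.39
  Essays 60 × 0.21 = 12.6
Sum = 66.855
66.855 is ≥ 57 and < 67 → D

D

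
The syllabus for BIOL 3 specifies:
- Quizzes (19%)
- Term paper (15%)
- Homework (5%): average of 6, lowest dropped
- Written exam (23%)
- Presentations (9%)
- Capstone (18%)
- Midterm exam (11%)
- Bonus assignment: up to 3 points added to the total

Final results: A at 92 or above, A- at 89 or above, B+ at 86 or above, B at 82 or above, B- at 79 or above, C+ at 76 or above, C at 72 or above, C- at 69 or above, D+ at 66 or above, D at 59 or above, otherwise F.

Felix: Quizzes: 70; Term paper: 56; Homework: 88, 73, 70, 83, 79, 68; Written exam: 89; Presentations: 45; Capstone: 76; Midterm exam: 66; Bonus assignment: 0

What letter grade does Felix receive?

Homework: drop 68 → average of remaining 5 = 393/5 = 78.6
Weighted total:
  Quizzes 70 × 0.19 = 13.3
  Term paper 56 × 0.15 = 8.4
  Homework 78.6 × 0.05 = 3.93
  Written exam 89 × 0.23 = 20.47
  Presentations 45 × 0.09 = 4.05
  Capstone 76 × 0.18 = 13.68
  Midterm exam 66 × 0.11 = 7.26
Sum = 71.09
Bonus assignment: 71.09 + 0 = 71.09
71.09 is ≥ 69 and < 72 → C-

C-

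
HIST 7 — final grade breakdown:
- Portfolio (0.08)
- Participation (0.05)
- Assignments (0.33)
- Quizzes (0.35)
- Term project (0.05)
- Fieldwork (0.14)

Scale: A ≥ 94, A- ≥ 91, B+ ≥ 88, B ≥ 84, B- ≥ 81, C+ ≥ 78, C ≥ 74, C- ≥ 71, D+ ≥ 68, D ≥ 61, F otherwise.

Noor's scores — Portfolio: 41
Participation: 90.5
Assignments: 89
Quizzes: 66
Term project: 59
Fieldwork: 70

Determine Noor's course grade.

C-

Weighted total:
  Portfolio 41 × 0.08 = 3.28
  Participation 90.5 × 0.05 = 4.525
  Assignments 89 × 0.33 = 29.37
  Quizzes 66 × 0.35 = 23.1
  Term project 59 × 0.05 = 2.95
  Fieldwork 70 × 0.14 = 9.8
Sum = 73.025
73.025 is ≥ 71 and < 74 → C-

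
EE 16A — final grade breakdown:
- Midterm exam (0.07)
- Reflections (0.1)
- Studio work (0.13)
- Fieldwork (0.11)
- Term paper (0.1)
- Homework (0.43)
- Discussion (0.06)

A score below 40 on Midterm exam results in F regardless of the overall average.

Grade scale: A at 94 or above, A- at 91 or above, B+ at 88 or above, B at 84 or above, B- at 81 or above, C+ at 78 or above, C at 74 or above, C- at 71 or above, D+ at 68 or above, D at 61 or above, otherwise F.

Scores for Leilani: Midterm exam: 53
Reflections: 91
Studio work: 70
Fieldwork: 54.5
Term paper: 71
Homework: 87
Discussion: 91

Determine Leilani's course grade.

C

Midterm exam score 53 ≥ 40: minimum met.
Weighted total:
  Midterm exam 53 × 0.07 = 3.71
  Reflections 91 × 0.1 = 9.1
  Studio work 70 × 0.13 = 9.1
  Fieldwork 54.5 × 0.11 = 5.995
  Term paper 71 × 0.1 = 7.1
  Homework 87 × 0.43 = 37.41
  Discussion 91 × 0.06 = 5.46
Sum = 77.875
77.875 is ≥ 74 and < 78 → C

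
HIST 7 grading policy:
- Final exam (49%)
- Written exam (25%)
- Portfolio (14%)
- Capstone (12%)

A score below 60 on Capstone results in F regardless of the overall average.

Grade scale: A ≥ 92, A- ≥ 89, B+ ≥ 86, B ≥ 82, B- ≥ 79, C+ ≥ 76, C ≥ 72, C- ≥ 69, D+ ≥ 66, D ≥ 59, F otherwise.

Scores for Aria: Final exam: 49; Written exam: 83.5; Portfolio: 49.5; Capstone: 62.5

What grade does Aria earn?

Capstone score 62.5 ≥ 60: minimum met.
Weighted total:
  Final exam 49 × 0.49 = 24.01
  Written exam 83.5 × 0.25 = 20.875
  Portfolio 49.5 × 0.14 = 6.93
  Capstone 62.5 × 0.12 = 7.5
Sum = 59.315
59.315 is ≥ 59 and < 66 → D

D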